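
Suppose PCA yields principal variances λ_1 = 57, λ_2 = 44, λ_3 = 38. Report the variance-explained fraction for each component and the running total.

Step 1 — total variance = trace(Sigma) = Σ λ_i = 57 + 44 + 38 = 139.

Step 2 — fraction explained by component i = λ_i / Σ λ:
  PC1: 57/139 = 0.4101
  PC2: 44/139 = 0.3165
  PC3: 38/139 = 0.2734

Step 3 — cumulative fraction after k components = (λ_1 + ... + λ_k) / Σ λ:
  k = 1: 57/139 = 0.4101
  k = 2: (57 + 44)/139 = 101/139 = 0.7266
  k = 3: (57 + 44 + 38)/139 = 139/139 = 1

Summary (fraction, with percent):

explained: PC1 0.4101 (41.01%), PC2 0.3165 (31.65%), PC3 0.2734 (27.34%);  cumulative: 0.4101, 0.7266, 1


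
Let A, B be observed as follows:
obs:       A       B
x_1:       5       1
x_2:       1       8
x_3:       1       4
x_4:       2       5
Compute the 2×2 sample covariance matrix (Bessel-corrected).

Step 1 — column means:
  mean(A) = (5 + 1 + 1 + 2) / 4 = 9/4 = 2.25
  mean(B) = (1 + 8 + 4 + 5) / 4 = 18/4 = 4.5

Step 2 — sample covariance S[i,j] = (1/(n-1)) · Σ_k (x_{k,i} - mean_i) · (x_{k,j} - mean_j), with n-1 = 3.
  S[A,A] = ((2.75)·(2.75) + (-1.25)·(-1.25) + (-1.25)·(-1.25) + (-0.25)·(-0.25)) / 3 = 10.75/3 = 3.5833
  S[A,B] = ((2.75)·(-3.5) + (-1.25)·(3.5) + (-1.25)·(-0.5) + (-0.25)·(0.5)) / 3 = -13.5/3 = -4.5
  S[B,B] = ((-3.5)·(-3.5) + (3.5)·(3.5) + (-0.5)·(-0.5) + (0.5)·(0.5)) / 3 = 25/3 = 8.3333

S is symmetric (S[j,i] = S[i,j]). Assembling:

S = [[3.5833, -4.5],
 [-4.5, 8.3333]]


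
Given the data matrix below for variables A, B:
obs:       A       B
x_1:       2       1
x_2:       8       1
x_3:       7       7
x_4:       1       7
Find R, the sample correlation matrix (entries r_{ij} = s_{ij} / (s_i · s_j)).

Step 1 — column means:
  mean(A) = (2 + 8 + 7 + 1) / 4 = 18/4 = 4.5
  mean(B) = (1 + 1 + 7 + 7) / 4 = 16/4 = 4

Step 2 — sample variances and covariances s[i,j] = (1/(n-1)) · Σ_k (x_{k,i} - mean_i) · (x_{k,j} - mean_j), with n-1 = 3:
  s[A,A] = ((-2.5)·(-2.5) + (3.5)·(3.5) + (2.5)·(2.5) + (-3.5)·(-3.5)) / 3 = 37/3 = 12.3333
  s[A,B] = ((-2.5)·(-3) + (3.5)·(-3) + (2.5)·(3) + (-3.5)·(3)) / 3 = -6/3 = -2
  s[B,B] = ((-3)·(-3) + (-3)·(-3) + (3)·(3) + (3)·(3)) / 3 = 36/3 = 12
  Sample standard deviations s_i = √(s[i,i]):
  s(A) = √(12.3333) = 3.5119
  s(B) = √(12) = 3.4641

Step 3 — r_{ij} = s_{ij} / (s_i · s_j):
  r[A,A] = 1 (diagonal).
  r[A,B] = -2 / (3.5119 · 3.4641) = -2 / 12.1655 = -0.1644
  r[B,B] = 1 (diagonal).

R is symmetric with unit diagonal. Assembling:

R = [[1, -0.1644],
 [-0.1644, 1]]


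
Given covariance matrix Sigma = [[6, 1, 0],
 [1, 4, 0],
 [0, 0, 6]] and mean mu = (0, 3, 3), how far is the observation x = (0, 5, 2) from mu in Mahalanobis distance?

Step 1 — centre the observation: (x - mu) = (0, 2, -1).

Step 2 — invert Sigma (cofactor / det for 3×3, or solve directly):
  Sigma^{-1} = [[0.1739, -0.0435, 0],
 [-0.0435, 0.2609, 0],
 [0, 0, 0.1667]].

Step 3 — form the quadratic (x - mu)^T · Sigma^{-1} · (x - mu):
  Sigma^{-1} · (x - mu) = (-0.087, 0.5217, -0.1667).
  (x - mu)^T · [Sigma^{-1} · (x - mu)] = (0)·(-0.087) + (2)·(0.5217) + (-1)·(-0.1667) = 1.2101.

Step 4 — take square root: d = √(1.2101) ≈ 1.1001.

d(x, mu) = √(1.2101) ≈ 1.1001


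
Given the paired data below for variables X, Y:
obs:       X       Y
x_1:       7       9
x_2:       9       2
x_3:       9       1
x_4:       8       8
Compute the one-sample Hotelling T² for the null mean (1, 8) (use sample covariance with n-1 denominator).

Step 1 — sample mean vector:
  mean(X) = (7 + 9 + 9 + 8) / 4 = 33/4 = 8.25
  mean(Y) = (9 + 2 + 1 + 8) / 4 = 20/4 = 5
  x̄ = (8.25, 5),  deviation x̄ - mu_0 = (8.25, 5) - (1, 8) = (7.25, -3).

Step 2 — sample covariance matrix, S[i,j] = (1/(n-1)) · Σ_k (x_{k,i} - mean_i) · (x_{k,j} - mean_j), divisor n-1 = 3:
  S[X,X] = ((-1.25)·(-1.25) + (0.75)·(0.75) + (0.75)·(0.75) + (-0.25)·(-0.25)) / 3 = 2.75/3 = 0.9167
  S[X,Y] = ((-1.25)·(4) + (0.75)·(-3) + (0.75)·(-4) + (-0.25)·(3)) / 3 = -11/3 = -3.6667
  S[Y,Y] = ((4)·(4) + (-3)·(-3) + (-4)·(-4) + (3)·(3)) / 3 = 50/3 = 16.6667
  S = [[0.9167, -3.6667],
 [-3.6667, 16.6667]].

Step 3 — invert S. det(S) = 0.9167·16.6667 - (-3.6667)² = 1.8333.
  S^{-1} = (1/det) · [[d, -b], [-b, a]] = [[9.0909, 2],
 [2, 0.5]].

Step 4 — quadratic form (x̄ - mu_0)^T · S^{-1} · (x̄ - mu_0):
  S^{-1} · (x̄ - mu_0) = (59.9091, 13),
  (x̄ - mu_0)^T · [...] = (7.25)·(59.9091) + (-3)·(13) = 395.3409.

Step 5 — scale by n: T² = 4 · 395.3409 = 1581.3636.

T² ≈ 1581.3636


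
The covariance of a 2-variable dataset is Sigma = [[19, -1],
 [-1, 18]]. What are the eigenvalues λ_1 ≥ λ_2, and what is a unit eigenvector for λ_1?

Step 1 — characteristic polynomial of 2×2 Sigma:
  det(Sigma - λI) = λ² - trace · λ + det = 0.
  trace = 19 + 18 = 37, det = 19·18 - (-1)² = 341.
Step 2 — discriminant:
  Δ = trace² - 4·det = 1369 - 1364 = 5.
Step 3 — eigenvalues:
  λ = (trace ± √Δ)/2 = (37 ± 2.2361)/2,
  λ_1 = 19.618,  λ_2 = 17.382.

Step 4 — unit eigenvector for λ_1: solve (Sigma - λ_1 I)v = 0. First row:
  (19 - 19.618)·v_x + (-1)·v_y = 0, i.e. (-0.618)·v_x + (-1)·v_y = 0,
  so v ∝ (b, λ_1 - a) = (-1, 0.618); multiply by -1 so the first entry is positive: u = (1, -0.618).
  ||u|| = √((1)² + (-0.618)²) = √(1.382) ≈ 1.1756,
  v_1 = u/||u|| ≈ (0.8507, -0.5257) (||v_1|| = 1).

λ_1 = 19.618,  λ_2 = 17.382;  v_1 ≈ (0.8507, -0.5257)


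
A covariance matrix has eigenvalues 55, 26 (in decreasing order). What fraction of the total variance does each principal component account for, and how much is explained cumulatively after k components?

Step 1 — total variance = trace(Sigma) = Σ λ_i = 55 + 26 = 81.

Step 2 — fraction explained by component i = λ_i / Σ λ:
  PC1: 55/81 = 0.679
  PC2: 26/81 = 0.321

Step 3 — cumulative fraction after k components = (λ_1 + ... + λ_k) / Σ λ:
  k = 1: 55/81 = 0.679
  k = 2: (55 + 26)/81 = 81/81 = 1

Summary (fraction, with percent):

explained: PC1 0.679 (67.9%), PC2 0.321 (32.1%);  cumulative: 0.679, 1


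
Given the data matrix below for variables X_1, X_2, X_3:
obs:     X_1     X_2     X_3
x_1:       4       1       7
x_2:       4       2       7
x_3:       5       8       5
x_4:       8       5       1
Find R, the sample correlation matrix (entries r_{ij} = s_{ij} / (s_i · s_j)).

Step 1 — column means:
  mean(X_1) = (4 + 4 + 5 + 8) / 4 = 21/4 = 5.25
  mean(X_2) = (1 + 2 + 8 + 5) / 4 = 16/4 = 4
  mean(X_3) = (7 + 7 + 5 + 1) / 4 = 20/4 = 5

Step 2 — sample variances and covariances s[i,j] = (1/(n-1)) · Σ_k (x_{k,i} - mean_i) · (x_{k,j} - mean_j), with n-1 = 3:
  s[X_1,X_1] = ((-1.25)·(-1.25) + (-1.25)·(-1.25) + (-0.25)·(-0.25) + (2.75)·(2.75)) / 3 = 10.75/3 = 3.5833
  s[X_1,X_2] = ((-1.25)·(-3) + (-1.25)·(-2) + (-0.25)·(4) + (2.75)·(1)) / 3 = 8/3 = 2.6667
  s[X_1,X_3] = ((-1.25)·(2) + (-1.25)·(2) + (-0.25)·(0) + (2.75)·(-4)) / 3 = -16/3 = -5.3333
  s[X_2,X_2] = ((-3)·(-3) + (-2)·(-2) + (4)·(4) + (1)·(1)) / 3 = 30/3 = 10
  s[X_2,X_3] = ((-3)·(2) + (-2)·(2) + (4)·(0) + (1)·(-4)) / 3 = -14/3 = -4.6667
  s[X_3,X_3] = ((2)·(2) + (2)·(2) + (0)·(0) + (-4)·(-4)) / 3 = 24/3 = 8
  Sample standard deviations s_i = √(s[i,i]):
  s(X_1) = √(3.5833) = 1.893
  s(X_2) = √(10) = 3.1623
  s(X_3) = √(8) = 2.8284

Step 3 — r_{ij} = s_{ij} / (s_i · s_j):
  r[X_1,X_1] = 1 (diagonal).
  r[X_1,X_2] = 2.6667 / (1.893 · 3.1623) = 2.6667 / 5.9861 = 0.4455
  r[X_1,X_3] = -5.3333 / (1.893 · 2.8284) = -5.3333 / 5.3541 = -0.9961
  r[X_2,X_2] = 1 (diagonal).
  r[X_2,X_3] = -4.6667 / (3.1623 · 2.8284) = -4.6667 / 8.9443 = -0.5217
  r[X_3,X_3] = 1 (diagonal).

R is symmetric with unit diagonal. Assembling:

R = [[1, 0.4455, -0.9961],
 [0.4455, 1, -0.5217],
 [-0.9961, -0.5217, 1]]


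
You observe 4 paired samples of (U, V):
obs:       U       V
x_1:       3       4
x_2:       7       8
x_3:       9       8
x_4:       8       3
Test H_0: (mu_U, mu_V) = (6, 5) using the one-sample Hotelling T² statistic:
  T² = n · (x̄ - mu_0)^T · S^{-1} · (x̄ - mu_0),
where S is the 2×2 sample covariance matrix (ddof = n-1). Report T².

Step 1 — sample mean vector:
  mean(U) = (3 + 7 + 9 + 8) / 4 = 27/4 = 6.75
  mean(V) = (4 + 8 + 8 + 3) / 4 = 23/4 = 5.75
  x̄ = (6.75, 5.75),  deviation x̄ - mu_0 = (6.75, 5.75) - (6, 5) = (0.75, 0.75).

Step 2 — sample covariance matrix, S[i,j] = (1/(n-1)) · Σ_k (x_{k,i} - mean_i) · (x_{k,j} - mean_j), divisor n-1 = 3:
  S[U,U] = ((-3.75)·(-3.75) + (0.25)·(0.25) + (2.25)·(2.25) + (1.25)·(1.25)) / 3 = 20.75/3 = 6.9167
  S[U,V] = ((-3.75)·(-1.75) + (0.25)·(2.25) + (2.25)·(2.25) + (1.25)·(-2.75)) / 3 = 8.75/3 = 2.9167
  S[V,V] = ((-1.75)·(-1.75) + (2.25)·(2.25) + (2.25)·(2.25) + (-2.75)·(-2.75)) / 3 = 20.75/3 = 6.9167
  S = [[6.9167, 2.9167],
 [2.9167, 6.9167]].

Step 3 — invert S. det(S) = 6.9167·6.9167 - (2.9167)² = 39.3333.
  S^{-1} = (1/det) · [[d, -b], [-b, a]] = [[0.1758, -0.0742],
 [-0.0742, 0.1758]].

Step 4 — quadratic form (x̄ - mu_0)^T · S^{-1} · (x̄ - mu_0):
  S^{-1} · (x̄ - mu_0) = (0.0763, 0.0763),
  (x̄ - mu_0)^T · [...] = (0.75)·(0.0763) + (0.75)·(0.0763) = 0.1144.

Step 5 — scale by n: T² = 4 · 0.1144 = 0.4576.

T² ≈ 0.4576


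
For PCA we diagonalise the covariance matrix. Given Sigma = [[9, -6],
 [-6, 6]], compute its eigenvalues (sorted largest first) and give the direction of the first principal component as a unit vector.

Step 1 — characteristic polynomial of 2×2 Sigma:
  det(Sigma - λI) = λ² - trace · λ + det = 0.
  trace = 9 + 6 = 15, det = 9·6 - (-6)² = 18.
Step 2 — discriminant:
  Δ = trace² - 4·det = 225 - 72 = 153.
Step 3 — eigenvalues:
  λ = (trace ± √Δ)/2 = (15 ± 12.3693)/2,
  λ_1 = 13.6847,  λ_2 = 1.3153.

Step 4 — unit eigenvector for λ_1: solve (Sigma - λ_1 I)v = 0. First row:
  (9 - 13.6847)·v_x + (-6)·v_y = 0, i.e. (-4.6847)·v_x + (-6)·v_y = 0,
  so v ∝ (b, λ_1 - a) = (-6, 4.6847); multiply by -1 so the first entry is positive: u = (6, -4.6847).
  ||u|| = √((6)² + (-4.6847)²) = √(57.946) ≈ 7.6122,
  v_1 = u/||u|| ≈ (0.7882, -0.6154) (||v_1|| = 1).

λ_1 = 13.6847,  λ_2 = 1.3153;  v_1 ≈ (0.7882, -0.6154)


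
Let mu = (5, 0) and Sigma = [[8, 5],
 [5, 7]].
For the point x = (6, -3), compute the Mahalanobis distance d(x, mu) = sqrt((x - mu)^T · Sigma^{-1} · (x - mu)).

Step 1 — centre the observation: (x - mu) = (1, -3).

Step 2 — invert Sigma. det(Sigma) = 8·7 - (5)² = 31.
  Sigma^{-1} = (1/det) · [[d, -b], [-b, a]] = [[0.2258, -0.1613],
 [-0.1613, 0.2581]].

Step 3 — form the quadratic (x - mu)^T · Sigma^{-1} · (x - mu):
  Sigma^{-1} · (x - mu) = (0.7097, -0.9355).
  (x - mu)^T · [Sigma^{-1} · (x - mu)] = (1)·(0.7097) + (-3)·(-0.9355) = 3.5161.

Step 4 — take square root: d = √(3.5161) ≈ 1.8751.

d(x, mu) = √(3.5161) ≈ 1.8751


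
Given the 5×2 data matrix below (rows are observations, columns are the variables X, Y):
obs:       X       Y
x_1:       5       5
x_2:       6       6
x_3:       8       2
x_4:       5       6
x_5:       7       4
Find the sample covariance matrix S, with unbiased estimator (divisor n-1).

Step 1 — column means:
  mean(X) = (5 + 6 + 8 + 5 + 7) / 5 = 31/5 = 6.2
  mean(Y) = (5 + 6 + 2 + 6 + 4) / 5 = 23/5 = 4.6

Step 2 — sample covariance S[i,j] = (1/(n-1)) · Σ_k (x_{k,i} - mean_i) · (x_{k,j} - mean_j), with n-1 = 4.
  S[X,X] = ((-1.2)·(-1.2) + (-0.2)·(-0.2) + (1.8)·(1.8) + (-1.2)·(-1.2) + (0.8)·(0.8)) / 4 = 6.8/4 = 1.7
  S[X,Y] = ((-1.2)·(0.4) + (-0.2)·(1.4) + (1.8)·(-2.6) + (-1.2)·(1.4) + (0.8)·(-0.6)) / 4 = -7.6/4 = -1.9
  S[Y,Y] = ((0.4)·(0.4) + (1.4)·(1.4) + (-2.6)·(-2.6) + (1.4)·(1.4) + (-0.6)·(-0.6)) / 4 = 11.2/4 = 2.8

S is symmetric (S[j,i] = S[i,j]). Assembling:

S = [[1.7, -1.9],
 [-1.9, 2.8]]


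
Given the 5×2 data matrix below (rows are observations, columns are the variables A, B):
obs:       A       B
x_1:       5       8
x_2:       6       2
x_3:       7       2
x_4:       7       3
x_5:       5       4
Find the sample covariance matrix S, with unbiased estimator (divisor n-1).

Step 1 — column means:
  mean(A) = (5 + 6 + 7 + 7 + 5) / 5 = 30/5 = 6
  mean(B) = (8 + 2 + 2 + 3 + 4) / 5 = 19/5 = 3.8

Step 2 — sample covariance S[i,j] = (1/(n-1)) · Σ_k (x_{k,i} - mean_i) · (x_{k,j} - mean_j), with n-1 = 4.
  S[A,A] = ((-1)·(-1) + (0)·(0) + (1)·(1) + (1)·(1) + (-1)·(-1)) / 4 = 4/4 = 1
  S[A,B] = ((-1)·(4.2) + (0)·(-1.8) + (1)·(-1.8) + (1)·(-0.8) + (-1)·(0.2)) / 4 = -7/4 = -1.75
  S[B,B] = ((4.2)·(4.2) + (-1.8)·(-1.8) + (-1.8)·(-1.8) + (-0.8)·(-0.8) + (0.2)·(0.2)) / 4 = 24.8/4 = 6.2

S is symmetric (S[j,i] = S[i,j]). Assembling:

S = [[1, -1.75],
 [-1.75, 6.2]]


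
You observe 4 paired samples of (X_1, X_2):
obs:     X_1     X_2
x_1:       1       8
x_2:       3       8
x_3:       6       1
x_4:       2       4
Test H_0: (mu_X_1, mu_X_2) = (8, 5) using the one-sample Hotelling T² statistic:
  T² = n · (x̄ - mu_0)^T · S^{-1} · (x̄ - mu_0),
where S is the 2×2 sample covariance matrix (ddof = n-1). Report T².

Step 1 — sample mean vector:
  mean(X_1) = (1 + 3 + 6 + 2) / 4 = 12/4 = 3
  mean(X_2) = (8 + 8 + 1 + 4) / 4 = 21/4 = 5.25
  x̄ = (3, 5.25),  deviation x̄ - mu_0 = (3, 5.25) - (8, 5) = (-5, 0.25).

Step 2 — sample covariance matrix, S[i,j] = (1/(n-1)) · Σ_k (x_{k,i} - mean_i) · (x_{k,j} - mean_j), divisor n-1 = 3:
  S[X_1,X_1] = ((-2)·(-2) + (0)·(0) + (3)·(3) + (-1)·(-1)) / 3 = 14/3 = 4.6667
  S[X_1,X_2] = ((-2)·(2.75) + (0)·(2.75) + (3)·(-4.25) + (-1)·(-1.25)) / 3 = -17/3 = -5.6667
  S[X_2,X_2] = ((2.75)·(2.75) + (2.75)·(2.75) + (-4.25)·(-4.25) + (-1.25)·(-1.25)) / 3 = 34.75/3 = 11.5833
  S = [[4.6667, -5.6667],
 [-5.6667, 11.5833]].

Step 3 — invert S. det(S) = 4.6667·11.5833 - (-5.6667)² = 21.9444.
  S^{-1} = (1/det) · [[d, -b], [-b, a]] = [[0.5278, 0.2582],
 [0.2582, 0.2127]].

Step 4 — quadratic form (x̄ - mu_0)^T · S^{-1} · (x̄ - mu_0):
  S^{-1} · (x̄ - mu_0) = (-2.5747, -1.238),
  (x̄ - mu_0)^T · [...] = (-5)·(-2.5747) + (0.25)·(-1.238) = 12.5639.

Step 5 — scale by n: T² = 4 · 12.5639 = 50.2557.

T² ≈ 50.2557


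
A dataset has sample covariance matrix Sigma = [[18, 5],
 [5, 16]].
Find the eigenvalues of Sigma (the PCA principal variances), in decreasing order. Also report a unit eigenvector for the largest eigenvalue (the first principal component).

Step 1 — characteristic polynomial of 2×2 Sigma:
  det(Sigma - λI) = λ² - trace · λ + det = 0.
  trace = 18 + 16 = 34, det = 18·16 - (5)² = 263.
Step 2 — discriminant:
  Δ = trace² - 4·det = 1156 - 1052 = 104.
Step 3 — eigenvalues:
  λ = (trace ± √Δ)/2 = (34 ± 10.198)/2,
  λ_1 = 22.099,  λ_2 = 11.901.

Step 4 — unit eigenvector for λ_1: solve (Sigma - λ_1 I)v = 0. First row:
  (18 - 22.099)·v_x + (5)·v_y = 0, i.e. (-4.099)·v_x + (5)·v_y = 0,
  so v ∝ (b, λ_1 - a) = (5, 4.099) = u.
  ||u|| = √((5)² + (4.099)²) = √(41.802) ≈ 6.4654,
  v_1 = u/||u|| ≈ (0.7733, 0.634) (||v_1|| = 1).

λ_1 = 22.099,  λ_2 = 11.901;  v_1 ≈ (0.7733, 0.634)


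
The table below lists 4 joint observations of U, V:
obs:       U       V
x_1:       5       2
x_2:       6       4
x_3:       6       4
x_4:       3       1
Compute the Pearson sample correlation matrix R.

Step 1 — column means:
  mean(U) = (5 + 6 + 6 + 3) / 4 = 20/4 = 5
  mean(V) = (2 + 4 + 4 + 1) / 4 = 11/4 = 2.75

Step 2 — sample variances and covariances s[i,j] = (1/(n-1)) · Σ_k (x_{k,i} - mean_i) · (x_{k,j} - mean_j), with n-1 = 3:
  s[U,U] = ((0)·(0) + (1)·(1) + (1)·(1) + (-2)·(-2)) / 3 = 6/3 = 2
  s[U,V] = ((0)·(-0.75) + (1)·(1.25) + (1)·(1.25) + (-2)·(-1.75)) / 3 = 6/3 = 2
  s[V,V] = ((-0.75)·(-0.75) + (1.25)·(1.25) + (1.25)·(1.25) + (-1.75)·(-1.75)) / 3 = 6.75/3 = 2.25
  Sample standard deviations s_i = √(s[i,i]):
  s(U) = √(2) = 1.4142
  s(V) = √(2.25) = 1.5

Step 3 — r_{ij} = s_{ij} / (s_i · s_j):
  r[U,U] = 1 (diagonal).
  r[U,V] = 2 / (1.4142 · 1.5) = 2 / 2.1213 = 0.9428
  r[V,V] = 1 (diagonal).

R is symmetric with unit diagonal. Assembling:

R = [[1, 0.9428],
 [0.9428, 1]]


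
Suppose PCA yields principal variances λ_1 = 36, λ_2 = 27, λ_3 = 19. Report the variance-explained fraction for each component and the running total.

Step 1 — total variance = trace(Sigma) = Σ λ_i = 36 + 27 + 19 = 82.

Step 2 — fraction explained by component i = λ_i / Σ λ:
  PC1: 36/82 = 0.439
  PC2: 27/82 = 0.3293
  PC3: 19/82 = 0.2317

Step 3 — cumulative fraction after k components = (λ_1 + ... + λ_k) / Σ λ:
  k = 1: 36/82 = 0.439
  k = 2: (36 + 27)/82 = 63/82 = 0.7683
  k = 3: (36 + 27 + 19)/82 = 82/82 = 1

Summary (fraction, with percent):

explained: PC1 0.439 (43.9%), PC2 0.3293 (32.93%), PC3 0.2317 (23.17%);  cumulative: 0.439, 0.7683, 1


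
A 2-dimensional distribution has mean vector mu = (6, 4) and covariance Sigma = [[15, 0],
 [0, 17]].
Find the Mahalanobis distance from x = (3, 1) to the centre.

Step 1 — centre the observation: (x - mu) = (-3, -3).

Step 2 — invert Sigma. det(Sigma) = 15·17 - (0)² = 255.
  Sigma^{-1} = (1/det) · [[d, -b], [-b, a]] = [[0.0667, 0],
 [0, 0.0588]].

Step 3 — form the quadratic (x - mu)^T · Sigma^{-1} · (x - mu):
  Sigma^{-1} · (x - mu) = (-0.2, -0.1765).
  (x - mu)^T · [Sigma^{-1} · (x - mu)] = (-3)·(-0.2) + (-3)·(-0.1765) = 1.1294.

Step 4 — take square root: d = √(1.1294) ≈ 1.0627.

d(x, mu) = √(1.1294) ≈ 1.0627


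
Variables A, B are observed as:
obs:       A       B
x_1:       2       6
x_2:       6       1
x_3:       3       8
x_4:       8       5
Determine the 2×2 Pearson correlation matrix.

Step 1 — column means:
  mean(A) = (2 + 6 + 3 + 8) / 4 = 19/4 = 4.75
  mean(B) = (6 + 1 + 8 + 5) / 4 = 20/4 = 5

Step 2 — sample variances and covariances s[i,j] = (1/(n-1)) · Σ_k (x_{k,i} - mean_i) · (x_{k,j} - mean_j), with n-1 = 3:
  s[A,A] = ((-2.75)·(-2.75) + (1.25)·(1.25) + (-1.75)·(-1.75) + (3.25)·(3.25)) / 3 = 22.75/3 = 7.5833
  s[A,B] = ((-2.75)·(1) + (1.25)·(-4) + (-1.75)·(3) + (3.25)·(0)) / 3 = -13/3 = -4.3333
  s[B,B] = ((1)·(1) + (-4)·(-4) + (3)·(3) + (0)·(0)) / 3 = 26/3 = 8.6667
  Sample standard deviations s_i = √(s[i,i]):
  s(A) = √(7.5833) = 2.7538
  s(B) = √(8.6667) = 2.9439

Step 3 — r_{ij} = s_{ij} / (s_i · s_j):
  r[A,A] = 1 (diagonal).
  r[A,B] = -4.3333 / (2.7538 · 2.9439) = -4.3333 / 8.1069 = -0.5345
  r[B,B] = 1 (diagonal).

R is symmetric with unit diagonal. Assembling:

R = [[1, -0.5345],
 [-0.5345, 1]]


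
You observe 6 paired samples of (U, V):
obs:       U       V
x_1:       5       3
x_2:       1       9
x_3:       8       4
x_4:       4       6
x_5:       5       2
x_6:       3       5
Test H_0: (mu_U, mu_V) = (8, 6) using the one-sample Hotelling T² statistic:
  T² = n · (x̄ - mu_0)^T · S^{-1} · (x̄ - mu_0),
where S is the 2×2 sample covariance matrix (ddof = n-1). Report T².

Step 1 — sample mean vector:
  mean(U) = (5 + 1 + 8 + 4 + 5 + 3) / 6 = 26/6 = 4.3333
  mean(V) = (3 + 9 + 4 + 6 + 2 + 5) / 6 = 29/6 = 4.8333
  x̄ = (4.3333, 4.8333),  deviation x̄ - mu_0 = (4.3333, 4.8333) - (8, 6) = (-3.6667, -1.1667).

Step 2 — sample covariance matrix, S[i,j] = (1/(n-1)) · Σ_k (x_{k,i} - mean_i) · (x_{k,j} - mean_j), divisor n-1 = 5:
  S[U,U] = ((0.6667)·(0.6667) + (-3.3333)·(-3.3333) + (3.6667)·(3.6667) + (-0.3333)·(-0.3333) + (0.6667)·(0.6667) + (-1.3333)·(-1.3333)) / 5 = 27.3333/5 = 5.4667
  S[U,V] = ((0.6667)·(-1.8333) + (-3.3333)·(4.1667) + (3.6667)·(-0.8333) + (-0.3333)·(1.1667) + (0.6667)·(-2.8333) + (-1.3333)·(0.1667)) / 5 = -20.6667/5 = -4.1333
  S[V,V] = ((-1.8333)·(-1.8333) + (4.1667)·(4.1667) + (-0.8333)·(-0.8333) + (1.1667)·(1.1667) + (-2.8333)·(-2.8333) + (0.1667)·(0.1667)) / 5 = 30.8333/5 = 6.1667
  S = [[5.4667, -4.1333],
 [-4.1333, 6.1667]].

Step 3 — invert S. det(S) = 5.4667·6.1667 - (-4.1333)² = 16.6267.
  S^{-1} = (1/det) · [[d, -b], [-b, a]] = [[0.3709, 0.2486],
 [0.2486, 0.3288]].

Step 4 — quadratic form (x̄ - mu_0)^T · S^{-1} · (x̄ - mu_0):
  S^{-1} · (x̄ - mu_0) = (-1.65, -1.2951),
  (x̄ - mu_0)^T · [...] = (-3.6667)·(-1.65) + (-1.1667)·(-1.2951) = 7.5608.

Step 5 — scale by n: T² = 6 · 7.5608 = 45.3649.

T² ≈ 45.3649


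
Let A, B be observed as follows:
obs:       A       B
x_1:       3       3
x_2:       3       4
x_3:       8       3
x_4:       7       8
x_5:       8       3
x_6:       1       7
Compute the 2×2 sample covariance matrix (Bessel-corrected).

Step 1 — column means:
  mean(A) = (3 + 3 + 8 + 7 + 8 + 1) / 6 = 30/6 = 5
  mean(B) = (3 + 4 + 3 + 8 + 3 + 7) / 6 = 28/6 = 4.6667

Step 2 — sample covariance S[i,j] = (1/(n-1)) · Σ_k (x_{k,i} - mean_i) · (x_{k,j} - mean_j), with n-1 = 5.
  S[A,A] = ((-2)·(-2) + (-2)·(-2) + (3)·(3) + (2)·(2) + (3)·(3) + (-4)·(-4)) / 5 = 46/5 = 9.2
  S[A,B] = ((-2)·(-1.6667) + (-2)·(-0.6667) + (3)·(-1.6667) + (2)·(3.3333) + (3)·(-1.6667) + (-4)·(2.3333)) / 5 = -8/5 = -1.6
  S[B,B] = ((-1.6667)·(-1.6667) + (-0.6667)·(-0.6667) + (-1.6667)·(-1.6667) + (3.3333)·(3.3333) + (-1.6667)·(-1.6667) + (2.3333)·(2.3333)) / 5 = 25.3333/5 = 5.0667

S is symmetric (S[j,i] = S[i,j]). Assembling:

S = [[9.2, -1.6],
 [-1.6, 5.0667]]


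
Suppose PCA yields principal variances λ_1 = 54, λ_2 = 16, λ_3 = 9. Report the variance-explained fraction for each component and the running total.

Step 1 — total variance = trace(Sigma) = Σ λ_i = 54 + 16 + 9 = 79.

Step 2 — fraction explained by component i = λ_i / Σ λ:
  PC1: 54/79 = 0.6835
  PC2: 16/79 = 0.2025
  PC3: 9/79 = 0.1139

Step 3 — cumulative fraction after k components = (λ_1 + ... + λ_k) / Σ λ:
  k = 1: 54/79 = 0.6835
  k = 2: (54 + 16)/79 = 70/79 = 0.8861
  k = 3: (54 + 16 + 9)/79 = 79/79 = 1

Summary (fraction, with percent):

explained: PC1 0.6835 (68.35%), PC2 0.2025 (20.25%), PC3 0.1139 (11.39%);  cumulative: 0.6835, 0.8861, 1


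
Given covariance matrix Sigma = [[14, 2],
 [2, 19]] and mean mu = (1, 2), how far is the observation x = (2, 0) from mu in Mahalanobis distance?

Step 1 — centre the observation: (x - mu) = (1, -2).

Step 2 — invert Sigma. det(Sigma) = 14·19 - (2)² = 262.
  Sigma^{-1} = (1/det) · [[d, -b], [-b, a]] = [[0.0725, -0.0076],
 [-0.0076, 0.0534]].

Step 3 — form the quadratic (x - mu)^T · Sigma^{-1} · (x - mu):
  Sigma^{-1} · (x - mu) = (0.0878, -0.1145).
  (x - mu)^T · [Sigma^{-1} · (x - mu)] = (1)·(0.0878) + (-2)·(-0.1145) = 0.3168.

Step 4 — take square root: d = √(0.3168) ≈ 0.5628.

d(x, mu) = √(0.3168) ≈ 0.5628


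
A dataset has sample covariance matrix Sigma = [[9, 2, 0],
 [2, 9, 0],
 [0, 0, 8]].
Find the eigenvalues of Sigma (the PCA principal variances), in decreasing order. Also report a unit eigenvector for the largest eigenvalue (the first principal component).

Step 1 — characteristic polynomial p(λ) = det(λI - Sigma) = λ³ - tr·λ² + c_1·λ - det, where tr = trace, c_1 = sum of the principal 2×2 minors, det = det(Sigma):
  tr = 9 + 9 + 8 = 26,
  c_1 = (9·9 - (2)²) + (9·8 - (0)²) + (9·8 - (0)²) = 77 + 72 + 72 = 221,
  det = 9·(9·8 - (0)²) - (2)·((2)·8 - (0)·(0)) + (0)·((2)·(0) - 9·(0)) = 9·(72) - (2)·(16) + (0)·(0) = 616.
  So p(λ) = λ³ - 26λ² + 221λ - 616.
Step 2 — look for an integer root (rational root theorem: any rational root is an integer divisor of 616). Testing λ = 7:
  p(7) = 343 - 1274 + 1547 - 616 = 0  ✓
  Dividing out (λ - 7): p(λ) = (λ - 7)(λ² - 19λ + 88).
Step 3 — remaining eigenvalues from the quadratic λ² - 19λ + 88 = 0:
  Δ = 19² - 4·88 = 361 - 352 = 9,  λ = (19 ± √9)/2 = (19 ± 3)/2 = 11 or 8.
  Sorted: λ_1 = 11,  λ_2 = 8,  λ_3 = 7  (check: sum = 26 = tr ✓).

Step 4 — unit eigenvector for λ_1 = 11: v spans the null space of (Sigma - λ_1 I), whose rows are
  r_1 = (-2, 2, 0),  r_2 = (2, -2, 0),  r_3 = (0, 0, -3).
  v is orthogonal to every row, so take v ∝ r_1 × r_3 = ((2)·(-3) - (0)·(0), (0)·(0) - (-2)·(-3), (-2)·(0) - (2)·(0)) = (-6, -6, 0).
  Rescale (divide by 6; multiply by -1 so the first nonzero entry is positive): u = (1, 1, 0).
  ||u|| = √((1)² + (1)² + (0)²) = √(2) ≈ 1.4142,  v_1 = u/||u|| ≈ (0.7071, 0.7071, 0) (||v_1|| = 1).

λ_1 = 11,  λ_2 = 8,  λ_3 = 7;  v_1 ≈ (0.7071, 0.7071, 0)


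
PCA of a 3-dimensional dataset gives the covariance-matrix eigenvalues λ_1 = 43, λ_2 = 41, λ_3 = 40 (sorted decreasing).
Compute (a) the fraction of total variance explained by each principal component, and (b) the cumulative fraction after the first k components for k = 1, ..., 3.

Step 1 — total variance = trace(Sigma) = Σ λ_i = 43 + 41 + 40 = 124.

Step 2 — fraction explained by component i = λ_i / Σ λ:
  PC1: 43/124 = 0.3468
  PC2: 41/124 = 0.3306
  PC3: 40/124 = 0.3226

Step 3 — cumulative fraction after k components = (λ_1 + ... + λ_k) / Σ λ:
  k = 1: 43/124 = 0.3468
  k = 2: (43 + 41)/124 = 84/124 = 0.6774
  k = 3: (43 + 41 + 40)/124 = 124/124 = 1

Summary (fraction, with percent):

explained: PC1 0.3468 (34.68%), PC2 0.3306 (33.06%), PC3 0.3226 (32.26%);  cumulative: 0.3468, 0.6774, 1


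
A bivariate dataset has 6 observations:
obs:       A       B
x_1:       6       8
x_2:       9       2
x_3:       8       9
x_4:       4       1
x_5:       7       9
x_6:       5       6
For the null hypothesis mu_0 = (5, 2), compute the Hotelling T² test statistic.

Step 1 — sample mean vector:
  mean(A) = (6 + 9 + 8 + 4 + 7 + 5) / 6 = 39/6 = 6.5
  mean(B) = (8 + 2 + 9 + 1 + 9 + 6) / 6 = 35/6 = 5.8333
  x̄ = (6.5, 5.8333),  deviation x̄ - mu_0 = (6.5, 5.8333) - (5, 2) = (1.5, 3.8333).

Step 2 — sample covariance matrix, S[i,j] = (1/(n-1)) · Σ_k (x_{k,i} - mean_i) · (x_{k,j} - mean_j), divisor n-1 = 5:
  S[A,A] = ((-0.5)·(-0.5) + (2.5)·(2.5) + (1.5)·(1.5) + (-2.5)·(-2.5) + (0.5)·(0.5) + (-1.5)·(-1.5)) / 5 = 17.5/5 = 3.5
  S[A,B] = ((-0.5)·(2.1667) + (2.5)·(-3.8333) + (1.5)·(3.1667) + (-2.5)·(-4.8333) + (0.5)·(3.1667) + (-1.5)·(0.1667)) / 5 = 7.5/5 = 1.5
  S[B,B] = ((2.1667)·(2.1667) + (-3.8333)·(-3.8333) + (3.1667)·(3.1667) + (-4.8333)·(-4.8333) + (3.1667)·(3.1667) + (0.1667)·(0.1667)) / 5 = 62.8333/5 = 12.5667
  S = [[3.5, 1.5],
 [1.5, 12.5667]].

Step 3 — invert S. det(S) = 3.5·12.5667 - (1.5)² = 41.7333.
  S^{-1} = (1/det) · [[d, -b], [-b, a]] = [[0.3011, -0.0359],
 [-0.0359, 0.0839]].

Step 4 — quadratic form (x̄ - mu_0)^T · S^{-1} · (x̄ - mu_0):
  S^{-1} · (x̄ - mu_0) = (0.3139, 0.2676),
  (x̄ - mu_0)^T · [...] = (1.5)·(0.3139) + (3.8333)·(0.2676) = 1.4965.

Step 5 — scale by n: T² = 6 · 1.4965 = 8.9792.

T² ≈ 8.9792


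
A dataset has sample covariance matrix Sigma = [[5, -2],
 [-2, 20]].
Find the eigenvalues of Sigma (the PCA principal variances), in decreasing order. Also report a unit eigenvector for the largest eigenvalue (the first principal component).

Step 1 — characteristic polynomial of 2×2 Sigma:
  det(Sigma - λI) = λ² - trace · λ + det = 0.
  trace = 5 + 20 = 25, det = 5·20 - (-2)² = 96.
Step 2 — discriminant:
  Δ = trace² - 4·det = 625 - 384 = 241.
Step 3 — eigenvalues:
  λ = (trace ± √Δ)/2 = (25 ± 15.5242)/2,
  λ_1 = 20.2621,  λ_2 = 4.7379.

Step 4 — unit eigenvector for λ_1: solve (Sigma - λ_1 I)v = 0. First row:
  (5 - 20.2621)·v_x + (-2)·v_y = 0, i.e. (-15.2621)·v_x + (-2)·v_y = 0,
  so v ∝ (b, λ_1 - a) = (-2, 15.2621); multiply by -1 so the first entry is positive: u = (2, -15.2621).
  ||u|| = √((2)² + (-15.2621)²) = √(236.9313) ≈ 15.3926,
  v_1 = u/||u|| ≈ (0.1299, -0.9915) (||v_1|| = 1).

λ_1 = 20.2621,  λ_2 = 4.7379;  v_1 ≈ (0.1299, -0.9915)


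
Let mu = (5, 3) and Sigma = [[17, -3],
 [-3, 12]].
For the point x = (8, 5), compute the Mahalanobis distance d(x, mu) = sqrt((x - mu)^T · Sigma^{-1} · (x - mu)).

Step 1 — centre the observation: (x - mu) = (3, 2).

Step 2 — invert Sigma. det(Sigma) = 17·12 - (-3)² = 195.
  Sigma^{-1} = (1/det) · [[d, -b], [-b, a]] = [[0.0615, 0.0154],
 [0.0154, 0.0872]].

Step 3 — form the quadratic (x - mu)^T · Sigma^{-1} · (x - mu):
  Sigma^{-1} · (x - mu) = (0.2154, 0.2205).
  (x - mu)^T · [Sigma^{-1} · (x - mu)] = (3)·(0.2154) + (2)·(0.2205) = 1.0872.

Step 4 — take square root: d = √(1.0872) ≈ 1.0427.

d(x, mu) = √(1.0872) ≈ 1.0427


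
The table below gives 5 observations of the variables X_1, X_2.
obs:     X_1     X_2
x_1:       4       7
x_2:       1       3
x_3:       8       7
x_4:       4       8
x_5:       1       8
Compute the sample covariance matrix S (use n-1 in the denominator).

Step 1 — column means:
  mean(X_1) = (4 + 1 + 8 + 4 + 1) / 5 = 18/5 = 3.6
  mean(X_2) = (7 + 3 + 7 + 8 + 8) / 5 = 33/5 = 6.6

Step 2 — sample covariance S[i,j] = (1/(n-1)) · Σ_k (x_{k,i} - mean_i) · (x_{k,j} - mean_j), with n-1 = 4.
  S[X_1,X_1] = ((0.4)·(0.4) + (-2.6)·(-2.6) + (4.4)·(4.4) + (0.4)·(0.4) + (-2.6)·(-2.6)) / 4 = 33.2/4 = 8.3
  S[X_1,X_2] = ((0.4)·(0.4) + (-2.6)·(-3.6) + (4.4)·(0.4) + (0.4)·(1.4) + (-2.6)·(1.4)) / 4 = 8.2/4 = 2.05
  S[X_2,X_2] = ((0.4)·(0.4) + (-3.6)·(-3.6) + (0.4)·(0.4) + (1.4)·(1.4) + (1.4)·(1.4)) / 4 = 17.2/4 = 4.3

S is symmetric (S[j,i] = S[i,j]). Assembling:

S = [[8.3, 2.05],
 [2.05, 4.3]]


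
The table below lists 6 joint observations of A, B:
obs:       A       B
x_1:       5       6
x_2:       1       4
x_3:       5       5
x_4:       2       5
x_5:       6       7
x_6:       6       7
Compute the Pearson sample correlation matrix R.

Step 1 — column means:
  mean(A) = (5 + 1 + 5 + 2 + 6 + 6) / 6 = 25/6 = 4.1667
  mean(B) = (6 + 4 + 5 + 5 + 7 + 7) / 6 = 34/6 = 5.6667

Step 2 — sample variances and covariances s[i,j] = (1/(n-1)) · Σ_k (x_{k,i} - mean_i) · (x_{k,j} - mean_j), with n-1 = 5:
  s[A,A] = ((0.8333)·(0.8333) + (-3.1667)·(-3.1667) + (0.8333)·(0.8333) + (-2.1667)·(-2.1667) + (1.8333)·(1.8333) + (1.8333)·(1.8333)) / 5 = 22.8333/5 = 4.5667
  s[A,B] = ((0.8333)·(0.3333) + (-3.1667)·(-1.6667) + (0.8333)·(-0.6667) + (-2.1667)·(-0.6667) + (1.8333)·(1.3333) + (1.8333)·(1.3333)) / 5 = 11.3333/5 = 2.2667
  s[B,B] = ((0.3333)·(0.3333) + (-1.6667)·(-1.6667) + (-0.6667)·(-0.6667) + (-0.6667)·(-0.6667) + (1.3333)·(1.3333) + (1.3333)·(1.3333)) / 5 = 7.3333/5 = 1.4667
  Sample standard deviations s_i = √(s[i,i]):
  s(A) = √(4.5667) = 2.137
  s(B) = √(1.4667) = 1.2111

Step 3 — r_{ij} = s_{ij} / (s_i · s_j):
  r[A,A] = 1 (diagonal).
  r[A,B] = 2.2667 / (2.137 · 1.2111) = 2.2667 / 2.588 = 0.8758
  r[B,B] = 1 (diagonal).

R is symmetric with unit diagonal. Assembling:

R = [[1, 0.8758],
 [0.8758, 1]]


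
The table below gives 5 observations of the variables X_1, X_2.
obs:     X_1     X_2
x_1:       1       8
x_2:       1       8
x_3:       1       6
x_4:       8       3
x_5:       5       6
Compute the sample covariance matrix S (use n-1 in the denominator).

Step 1 — column means:
  mean(X_1) = (1 + 1 + 1 + 8 + 5) / 5 = 16/5 = 3.2
  mean(X_2) = (8 + 8 + 6 + 3 + 6) / 5 = 31/5 = 6.2

Step 2 — sample covariance S[i,j] = (1/(n-1)) · Σ_k (x_{k,i} - mean_i) · (x_{k,j} - mean_j), with n-1 = 4.
  S[X_1,X_1] = ((-2.2)·(-2.2) + (-2.2)·(-2.2) + (-2.2)·(-2.2) + (4.8)·(4.8) + (1.8)·(1.8)) / 4 = 40.8/4 = 10.2
  S[X_1,X_2] = ((-2.2)·(1.8) + (-2.2)·(1.8) + (-2.2)·(-0.2) + (4.8)·(-3.2) + (1.8)·(-0.2)) / 4 = -23.2/4 = -5.8
  S[X_2,X_2] = ((1.8)·(1.8) + (1.8)·(1.8) + (-0.2)·(-0.2) + (-3.2)·(-3.2) + (-0.2)·(-0.2)) / 4 = 16.8/4 = 4.2

S is symmetric (S[j,i] = S[i,j]). Assembling:

S = [[10.2, -5.8],
 [-5.8, 4.2]]


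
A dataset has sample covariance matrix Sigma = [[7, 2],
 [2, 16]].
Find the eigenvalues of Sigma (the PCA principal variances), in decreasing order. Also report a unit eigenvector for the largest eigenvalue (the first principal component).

Step 1 — characteristic polynomial of 2×2 Sigma:
  det(Sigma - λI) = λ² - trace · λ + det = 0.
  trace = 7 + 16 = 23, det = 7·16 - (2)² = 108.
Step 2 — discriminant:
  Δ = trace² - 4·det = 529 - 432 = 97.
Step 3 — eigenvalues:
  λ = (trace ± √Δ)/2 = (23 ± 9.8489)/2,
  λ_1 = 16.4244,  λ_2 = 6.5756.

Step 4 — unit eigenvector for λ_1: solve (Sigma - λ_1 I)v = 0. First row:
  (7 - 16.4244)·v_x + (2)·v_y = 0, i.e. (-9.4244)·v_x + (2)·v_y = 0,
  so v ∝ (b, λ_1 - a) = (2, 9.4244) = u.
  ||u|| = √((2)² + (9.4244)²) = √(92.8199) ≈ 9.6343,
  v_1 = u/||u|| ≈ (0.2076, 0.9782) (||v_1|| = 1).

λ_1 = 16.4244,  λ_2 = 6.5756;  v_1 ≈ (0.2076, 0.9782)


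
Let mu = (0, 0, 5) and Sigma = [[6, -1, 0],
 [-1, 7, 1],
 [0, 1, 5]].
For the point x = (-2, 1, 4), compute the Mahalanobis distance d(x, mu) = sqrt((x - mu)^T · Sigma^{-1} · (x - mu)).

Step 1 — centre the observation: (x - mu) = (-2, 1, -1).

Step 2 — invert Sigma (cofactor / det for 3×3, or solve directly):
  Sigma^{-1} = [[0.1709, 0.0251, -0.005],
 [0.0251, 0.1508, -0.0302],
 [-0.005, -0.0302, 0.206]].

Step 3 — form the quadratic (x - mu)^T · Sigma^{-1} · (x - mu):
  Sigma^{-1} · (x - mu) = (-0.3116, 0.1307, -0.2261).
  (x - mu)^T · [Sigma^{-1} · (x - mu)] = (-2)·(-0.3116) + (1)·(0.1307) + (-1)·(-0.2261) = 0.9799.

Step 4 — take square root: d = √(0.9799) ≈ 0.9899.

d(x, mu) = √(0.9799) ≈ 0.9899


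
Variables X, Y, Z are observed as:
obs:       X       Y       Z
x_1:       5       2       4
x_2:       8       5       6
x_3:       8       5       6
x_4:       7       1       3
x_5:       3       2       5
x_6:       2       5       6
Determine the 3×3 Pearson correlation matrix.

Step 1 — column means:
  mean(X) = (5 + 8 + 8 + 7 + 3 + 2) / 6 = 33/6 = 5.5
  mean(Y) = (2 + 5 + 5 + 1 + 2 + 5) / 6 = 20/6 = 3.3333
  mean(Z) = (4 + 6 + 6 + 3 + 5 + 6) / 6 = 30/6 = 5

Step 2 — sample variances and covariances s[i,j] = (1/(n-1)) · Σ_k (x_{k,i} - mean_i) · (x_{k,j} - mean_j), with n-1 = 5:
  s[X,X] = ((-0.5)·(-0.5) + (2.5)·(2.5) + (2.5)·(2.5) + (1.5)·(1.5) + (-2.5)·(-2.5) + (-3.5)·(-3.5)) / 5 = 33.5/5 = 6.7
  s[X,Y] = ((-0.5)·(-1.3333) + (2.5)·(1.6667) + (2.5)·(1.6667) + (1.5)·(-2.3333) + (-2.5)·(-1.3333) + (-3.5)·(1.6667)) / 5 = 3/5 = 0.6
  s[X,Z] = ((-0.5)·(-1) + (2.5)·(1) + (2.5)·(1) + (1.5)·(-2) + (-2.5)·(0) + (-3.5)·(1)) / 5 = -1/5 = -0.2
  s[Y,Y] = ((-1.3333)·(-1.3333) + (1.6667)·(1.6667) + (1.6667)·(1.6667) + (-2.3333)·(-2.3333) + (-1.3333)·(-1.3333) + (1.6667)·(1.6667)) / 5 = 17.3333/5 = 3.4667
  s[Y,Z] = ((-1.3333)·(-1) + (1.6667)·(1) + (1.6667)·(1) + (-2.3333)·(-2) + (-1.3333)·(0) + (1.6667)·(1)) / 5 = 11/5 = 2.2
  s[Z,Z] = ((-1)·(-1) + (1)·(1) + (1)·(1) + (-2)·(-2) + (0)·(0) + (1)·(1)) / 5 = 8/5 = 1.6
  Sample standard deviations s_i = √(s[i,i]):
  s(X) = √(6.7) = 2.5884
  s(Y) = √(3.4667) = 1.8619
  s(Z) = √(1.6) = 1.2649

Step 3 — r_{ij} = s_{ij} / (s_i · s_j):
  r[X,X] = 1 (diagonal).
  r[X,Y] = 0.6 / (2.5884 · 1.8619) = 0.6 / 4.8194 = 0.1245
  r[X,Z] = -0.2 / (2.5884 · 1.2649) = -0.2 / 3.2741 = -0.0611
  r[Y,Y] = 1 (diagonal).
  r[Y,Z] = 2.2 / (1.8619 · 1.2649) = 2.2 / 2.3551 = 0.9341
  r[Z,Z] = 1 (diagonal).

R is symmetric with unit diagonal. Assembling:

R = [[1, 0.1245, -0.0611],
 [0.1245, 1, 0.9341],
 [-0.0611, 0.9341, 1]]


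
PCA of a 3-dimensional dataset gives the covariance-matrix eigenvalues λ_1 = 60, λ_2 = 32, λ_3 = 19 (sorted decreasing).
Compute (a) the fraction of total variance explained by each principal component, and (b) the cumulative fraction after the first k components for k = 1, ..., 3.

Step 1 — total variance = trace(Sigma) = Σ λ_i = 60 + 32 + 19 = 111.

Step 2 — fraction explained by component i = λ_i / Σ λ:
  PC1: 60/111 = 0.5405
  PC2: 32/111 = 0.2883
  PC3: 19/111 = 0.1712

Step 3 — cumulative fraction after k components = (λ_1 + ... + λ_k) / Σ λ:
  k = 1: 60/111 = 0.5405
  k = 2: (60 + 32)/111 = 92/111 = 0.8288
  k = 3: (60 + 32 + 19)/111 = 111/111 = 1

Summary (fraction, with percent):

explained: PC1 0.5405 (54.05%), PC2 0.2883 (28.83%), PC3 0.1712 (17.12%);  cumulative: 0.5405, 0.8288, 1


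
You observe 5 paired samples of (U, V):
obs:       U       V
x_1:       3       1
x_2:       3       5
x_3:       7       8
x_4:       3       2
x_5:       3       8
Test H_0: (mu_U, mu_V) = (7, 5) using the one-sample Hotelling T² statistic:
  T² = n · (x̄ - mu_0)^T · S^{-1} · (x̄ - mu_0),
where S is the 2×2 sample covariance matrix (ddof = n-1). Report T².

Step 1 — sample mean vector:
  mean(U) = (3 + 3 + 7 + 3 + 3) / 5 = 19/5 = 3.8
  mean(V) = (1 + 5 + 8 + 2 + 8) / 5 = 24/5 = 4.8
  x̄ = (3.8, 4.8),  deviation x̄ - mu_0 = (3.8, 4.8) - (7, 5) = (-3.2, -0.2).

Step 2 — sample covariance matrix, S[i,j] = (1/(n-1)) · Σ_k (x_{k,i} - mean_i) · (x_{k,j} - mean_j), divisor n-1 = 4:
  S[U,U] = ((-0.8)·(-0.8) + (-0.8)·(-0.8) + (3.2)·(3.2) + (-0.8)·(-0.8) + (-0.8)·(-0.8)) / 4 = 12.8/4 = 3.2
  S[U,V] = ((-0.8)·(-3.8) + (-0.8)·(0.2) + (3.2)·(3.2) + (-0.8)·(-2.8) + (-0.8)·(3.2)) / 4 = 12.8/4 = 3.2
  S[V,V] = ((-3.8)·(-3.8) + (0.2)·(0.2) + (3.2)·(3.2) + (-2.8)·(-2.8) + (3.2)·(3.2)) / 4 = 42.8/4 = 10.7
  S = [[3.2, 3.2],
 [3.2, 10.7]].

Step 3 — invert S. det(S) = 3.2·10.7 - (3.2)² = 24.
  S^{-1} = (1/det) · [[d, -b], [-b, a]] = [[0.4458, -0.1333],
 [-0.1333, 0.1333]].

Step 4 — quadratic form (x̄ - mu_0)^T · S^{-1} · (x̄ - mu_0):
  S^{-1} · (x̄ - mu_0) = (-1.4, 0.4),
  (x̄ - mu_0)^T · [...] = (-3.2)·(-1.4) + (-0.2)·(0.4) = 4.4.

Step 5 — scale by n: T² = 5 · 4.4 = 22.

T² ≈ 22


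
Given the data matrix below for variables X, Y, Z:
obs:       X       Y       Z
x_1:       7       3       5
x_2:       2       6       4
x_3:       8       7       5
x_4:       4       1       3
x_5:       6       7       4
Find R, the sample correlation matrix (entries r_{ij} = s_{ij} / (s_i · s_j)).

Step 1 — column means:
  mean(X) = (7 + 2 + 8 + 4 + 6) / 5 = 27/5 = 5.4
  mean(Y) = (3 + 6 + 7 + 1 + 7) / 5 = 24/5 = 4.8
  mean(Z) = (5 + 4 + 5 + 3 + 4) / 5 = 21/5 = 4.2

Step 2 — sample variances and covariances s[i,j] = (1/(n-1)) · Σ_k (x_{k,i} - mean_i) · (x_{k,j} - mean_j), with n-1 = 4:
  s[X,X] = ((1.6)·(1.6) + (-3.4)·(-3.4) + (2.6)·(2.6) + (-1.4)·(-1.4) + (0.6)·(0.6)) / 4 = 23.2/4 = 5.8
  s[X,Y] = ((1.6)·(-1.8) + (-3.4)·(1.2) + (2.6)·(2.2) + (-1.4)·(-3.8) + (0.6)·(2.2)) / 4 = 5.4/4 = 1.35
  s[X,Z] = ((1.6)·(0.8) + (-3.4)·(-0.2) + (2.6)·(0.8) + (-1.4)·(-1.2) + (0.6)·(-0.2)) / 4 = 5.6/4 = 1.4
  s[Y,Y] = ((-1.8)·(-1.8) + (1.2)·(1.2) + (2.2)·(2.2) + (-3.8)·(-3.8) + (2.2)·(2.2)) / 4 = 28.8/4 = 7.2
  s[Y,Z] = ((-1.8)·(0.8) + (1.2)·(-0.2) + (2.2)·(0.8) + (-3.8)·(-1.2) + (2.2)·(-0.2)) / 4 = 4.2/4 = 1.05
  s[Z,Z] = ((0.8)·(0.8) + (-0.2)·(-0.2) + (0.8)·(0.8) + (-1.2)·(-1.2) + (-0.2)·(-0.2)) / 4 = 2.8/4 = 0.7
  Sample standard deviations s_i = √(s[i,i]):
  s(X) = √(5.8) = 2.4083
  s(Y) = √(7.2) = 2.6833
  s(Z) = √(0.7) = 0.8367

Step 3 — r_{ij} = s_{ij} / (s_i · s_j):
  r[X,X] = 1 (diagonal).
  r[X,Y] = 1.35 / (2.4083 · 2.6833) = 1.35 / 6.4622 = 0.2089
  r[X,Z] = 1.4 / (2.4083 · 0.8367) = 1.4 / 2.0149 = 0.6948
  r[Y,Y] = 1 (diagonal).
  r[Y,Z] = 1.05 / (2.6833 · 0.8367) = 1.05 / 2.245 = 0.4677
  r[Z,Z] = 1 (diagonal).

R is symmetric with unit diagonal. Assembling:

R = [[1, 0.2089, 0.6948],
 [0.2089, 1, 0.4677],
 [0.6948, 0.4677, 1]]


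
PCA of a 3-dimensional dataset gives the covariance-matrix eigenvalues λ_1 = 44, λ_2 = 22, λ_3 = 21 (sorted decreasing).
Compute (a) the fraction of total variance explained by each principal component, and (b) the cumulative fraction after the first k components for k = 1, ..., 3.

Step 1 — total variance = trace(Sigma) = Σ λ_i = 44 + 22 + 21 = 87.

Step 2 — fraction explained by component i = λ_i / Σ λ:
  PC1: 44/87 = 0.5057
  PC2: 22/87 = 0.2529
  PC3: 21/87 = 0.2414

Step 3 — cumulative fraction after k components = (λ_1 + ... + λ_k) / Σ λ:
  k = 1: 44/87 = 0.5057
  k = 2: (44 + 22)/87 = 66/87 = 0.7586
  k = 3: (44 + 22 + 21)/87 = 87/87 = 1

Summary (fraction, with percent):

explained: PC1 0.5057 (50.57%), PC2 0.2529 (25.29%), PC3 0.2414 (24.14%);  cumulative: 0.5057, 0.7586, 1


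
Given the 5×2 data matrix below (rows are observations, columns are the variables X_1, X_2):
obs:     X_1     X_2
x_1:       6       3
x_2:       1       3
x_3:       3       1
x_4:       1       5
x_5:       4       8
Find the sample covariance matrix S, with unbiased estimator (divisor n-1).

Step 1 — column means:
  mean(X_1) = (6 + 1 + 3 + 1 + 4) / 5 = 15/5 = 3
  mean(X_2) = (3 + 3 + 1 + 5 + 8) / 5 = 20/5 = 4

Step 2 — sample covariance S[i,j] = (1/(n-1)) · Σ_k (x_{k,i} - mean_i) · (x_{k,j} - mean_j), with n-1 = 4.
  S[X_1,X_1] = ((3)·(3) + (-2)·(-2) + (0)·(0) + (-2)·(-2) + (1)·(1)) / 4 = 18/4 = 4.5
  S[X_1,X_2] = ((3)·(-1) + (-2)·(-1) + (0)·(-3) + (-2)·(1) + (1)·(4)) / 4 = 1/4 = 0.25
  S[X_2,X_2] = ((-1)·(-1) + (-1)·(-1) + (-3)·(-3) + (1)·(1) + (4)·(4)) / 4 = 28/4 = 7

S is symmetric (S[j,i] = S[i,j]). Assembling:

S = [[4.5, 0.25],
 [0.25, 7]]
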